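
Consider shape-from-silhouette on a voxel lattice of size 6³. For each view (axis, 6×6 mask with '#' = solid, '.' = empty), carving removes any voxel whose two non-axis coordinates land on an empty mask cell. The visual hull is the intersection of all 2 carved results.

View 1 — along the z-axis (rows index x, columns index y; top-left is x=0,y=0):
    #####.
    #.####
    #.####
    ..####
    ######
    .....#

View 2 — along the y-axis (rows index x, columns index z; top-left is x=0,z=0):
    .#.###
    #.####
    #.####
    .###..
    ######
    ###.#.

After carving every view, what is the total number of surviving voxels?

before carving: 216 voxels (6×6×6)
carve view 1 (along z, XY-mask fill 26/36): 156 voxels remain
carve view 2 (along y, XZ-mask fill 27/36): 122 voxels remain

|visual hull| = 122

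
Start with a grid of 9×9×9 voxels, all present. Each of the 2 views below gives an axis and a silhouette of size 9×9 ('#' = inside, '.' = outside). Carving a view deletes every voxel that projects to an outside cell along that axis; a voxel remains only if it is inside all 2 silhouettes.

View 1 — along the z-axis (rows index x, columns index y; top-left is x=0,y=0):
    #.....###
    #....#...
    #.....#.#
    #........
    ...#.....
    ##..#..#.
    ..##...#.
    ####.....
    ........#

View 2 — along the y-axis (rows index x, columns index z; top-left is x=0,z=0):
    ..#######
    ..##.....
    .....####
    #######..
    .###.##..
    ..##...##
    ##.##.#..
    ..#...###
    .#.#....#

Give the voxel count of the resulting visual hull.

remaining voxels: 106

start: 9×9×9 = 729 voxels
step 1: project along z, AND mask (23/81) → |grid| = 207
step 2: project along y, AND mask (41/81) → |grid| = 106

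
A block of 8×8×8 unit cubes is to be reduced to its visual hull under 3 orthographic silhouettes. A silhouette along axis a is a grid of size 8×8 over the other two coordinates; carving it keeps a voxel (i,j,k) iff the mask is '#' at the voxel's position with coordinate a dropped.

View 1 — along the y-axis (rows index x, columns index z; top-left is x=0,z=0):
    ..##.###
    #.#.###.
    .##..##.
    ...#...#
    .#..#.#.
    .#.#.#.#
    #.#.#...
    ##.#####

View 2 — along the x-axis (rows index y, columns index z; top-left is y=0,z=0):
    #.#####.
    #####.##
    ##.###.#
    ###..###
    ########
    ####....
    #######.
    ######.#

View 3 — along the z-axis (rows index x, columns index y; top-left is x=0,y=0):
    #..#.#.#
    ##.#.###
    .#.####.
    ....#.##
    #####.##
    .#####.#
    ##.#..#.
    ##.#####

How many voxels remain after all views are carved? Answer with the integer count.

voxel count = 146

start: 8×8×8 = 512 voxels
carve view 1 (along y, XZ-mask fill 33/64): 264 voxels remain
carve view 2 (along x, YZ-mask fill 51/64): 207 voxels remain
carve view 3 (along z, XY-mask fill 42/64): 146 voxels remain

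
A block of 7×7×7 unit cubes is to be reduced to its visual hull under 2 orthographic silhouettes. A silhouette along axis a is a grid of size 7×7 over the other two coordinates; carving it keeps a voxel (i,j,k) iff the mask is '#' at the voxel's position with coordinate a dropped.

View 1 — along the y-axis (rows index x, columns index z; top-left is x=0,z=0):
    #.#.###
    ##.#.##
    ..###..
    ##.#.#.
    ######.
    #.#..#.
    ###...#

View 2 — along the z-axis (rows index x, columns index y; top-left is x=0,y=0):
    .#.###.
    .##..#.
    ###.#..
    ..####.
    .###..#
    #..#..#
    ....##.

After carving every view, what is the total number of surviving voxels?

voxel count = 104

before carving: 343 voxels (7×7×7)
carve view 1 (along y, XZ-mask fill 30/49): 210 voxels remain
carve view 2 (along z, XY-mask fill 24/49): 104 voxels remain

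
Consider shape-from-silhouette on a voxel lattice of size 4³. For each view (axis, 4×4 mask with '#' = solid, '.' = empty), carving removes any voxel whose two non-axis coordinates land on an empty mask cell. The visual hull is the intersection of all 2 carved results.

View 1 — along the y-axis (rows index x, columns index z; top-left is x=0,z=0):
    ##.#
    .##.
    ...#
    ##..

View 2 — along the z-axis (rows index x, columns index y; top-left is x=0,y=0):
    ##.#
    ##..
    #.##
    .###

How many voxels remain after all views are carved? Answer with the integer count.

full grid |V| = 64
  1. axis=1 (XZ plane), |mask|=8  ⇒  voxels=32
  2. axis=2 (XY plane), |mask|=11  ⇒  voxels=22

|visual hull| = 22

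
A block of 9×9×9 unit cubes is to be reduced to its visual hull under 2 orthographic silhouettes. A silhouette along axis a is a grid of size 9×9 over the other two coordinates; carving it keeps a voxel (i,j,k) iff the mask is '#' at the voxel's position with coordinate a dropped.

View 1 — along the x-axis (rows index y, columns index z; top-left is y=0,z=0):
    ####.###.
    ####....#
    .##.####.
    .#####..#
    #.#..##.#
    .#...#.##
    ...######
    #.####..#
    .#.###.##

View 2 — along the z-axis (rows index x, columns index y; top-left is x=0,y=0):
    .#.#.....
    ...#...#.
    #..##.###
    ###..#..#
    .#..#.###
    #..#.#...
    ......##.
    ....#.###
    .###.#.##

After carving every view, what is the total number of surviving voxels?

full grid |V| = 729
after view 1 [x-axis, 51 of 81 cells solid] → remaining = 459
after view 2 [z-axis, 35 of 81 cells solid] → remaining = 200

voxel count = 200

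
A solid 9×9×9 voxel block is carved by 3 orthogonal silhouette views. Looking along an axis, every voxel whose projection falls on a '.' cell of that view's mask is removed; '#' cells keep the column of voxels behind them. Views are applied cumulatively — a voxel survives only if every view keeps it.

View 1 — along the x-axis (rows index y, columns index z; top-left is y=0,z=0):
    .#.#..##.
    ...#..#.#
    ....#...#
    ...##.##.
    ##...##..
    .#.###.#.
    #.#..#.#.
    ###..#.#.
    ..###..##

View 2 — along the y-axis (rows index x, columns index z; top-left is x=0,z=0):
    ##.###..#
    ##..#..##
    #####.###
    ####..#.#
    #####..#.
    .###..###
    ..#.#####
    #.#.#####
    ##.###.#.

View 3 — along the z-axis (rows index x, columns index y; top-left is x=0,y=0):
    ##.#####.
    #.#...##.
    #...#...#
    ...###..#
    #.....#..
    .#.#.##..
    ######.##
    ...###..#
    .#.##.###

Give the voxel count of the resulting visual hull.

initial block: 9^3 = 729
step 1: project along x, AND mask (36/81) → |grid| = 324
step 2: project along y, AND mask (56/81) → |grid| = 224
step 3: project along z, AND mask (42/81) → |grid| = 117

|visual hull| = 117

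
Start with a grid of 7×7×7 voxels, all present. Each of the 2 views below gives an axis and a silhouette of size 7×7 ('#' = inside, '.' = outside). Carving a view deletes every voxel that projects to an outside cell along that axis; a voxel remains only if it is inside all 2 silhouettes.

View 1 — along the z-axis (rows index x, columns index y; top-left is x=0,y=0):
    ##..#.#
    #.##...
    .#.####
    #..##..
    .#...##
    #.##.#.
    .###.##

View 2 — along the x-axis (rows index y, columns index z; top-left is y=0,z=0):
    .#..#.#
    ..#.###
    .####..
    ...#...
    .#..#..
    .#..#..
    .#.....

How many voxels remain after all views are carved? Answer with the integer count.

initial block: 7^3 = 343
carve view 1 (along z, XY-mask fill 27/49): 189 voxels remain
carve view 2 (along x, YZ-mask fill 17/49): 63 voxels remain

remaining voxels: 63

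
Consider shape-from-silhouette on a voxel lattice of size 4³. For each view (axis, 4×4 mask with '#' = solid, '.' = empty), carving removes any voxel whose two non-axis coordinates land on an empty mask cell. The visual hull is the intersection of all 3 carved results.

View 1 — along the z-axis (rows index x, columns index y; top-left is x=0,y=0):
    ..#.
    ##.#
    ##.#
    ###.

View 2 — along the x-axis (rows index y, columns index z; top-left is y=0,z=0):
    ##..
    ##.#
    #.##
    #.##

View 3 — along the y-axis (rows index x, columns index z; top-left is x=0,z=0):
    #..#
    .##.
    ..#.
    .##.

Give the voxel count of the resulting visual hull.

full grid |V| = 64
after view 1 [z-axis, 10 of 16 cells solid] → remaining = 40
after view 2 [x-axis, 11 of 16 cells solid] → remaining = 27
after view 3 [y-axis, 7 of 16 cells solid] → remaining = 9

voxel count = 9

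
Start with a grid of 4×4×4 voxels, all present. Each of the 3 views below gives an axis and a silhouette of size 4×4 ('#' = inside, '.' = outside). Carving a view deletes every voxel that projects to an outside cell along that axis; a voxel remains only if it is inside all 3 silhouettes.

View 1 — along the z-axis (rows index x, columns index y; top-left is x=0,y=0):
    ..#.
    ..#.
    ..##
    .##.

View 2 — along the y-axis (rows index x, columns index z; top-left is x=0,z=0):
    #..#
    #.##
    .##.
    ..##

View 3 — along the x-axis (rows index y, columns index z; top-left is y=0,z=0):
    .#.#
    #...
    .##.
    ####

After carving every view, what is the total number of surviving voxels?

remaining voxels: 6

start: 4×4×4 = 64 voxels
[1] z-view keeps 6 columns → grid now 24
[2] y-view keeps 9 columns → grid now 13
[3] x-view keeps 9 columns → grid now 6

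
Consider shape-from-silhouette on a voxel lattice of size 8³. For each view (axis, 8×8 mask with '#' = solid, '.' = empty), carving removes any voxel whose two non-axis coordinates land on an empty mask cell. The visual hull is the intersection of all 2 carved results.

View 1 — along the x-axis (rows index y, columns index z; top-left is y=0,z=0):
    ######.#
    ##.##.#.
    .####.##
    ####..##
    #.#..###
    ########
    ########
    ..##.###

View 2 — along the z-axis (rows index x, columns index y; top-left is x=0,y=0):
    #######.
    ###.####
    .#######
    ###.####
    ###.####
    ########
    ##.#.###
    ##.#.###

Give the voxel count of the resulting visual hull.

before carving: 512 voxels (8×8×8)
V1 x: intersect with YZ mask (50 set) -- 400 left
V2 z: intersect with XY mask (55 set) -- 348 left

348 voxels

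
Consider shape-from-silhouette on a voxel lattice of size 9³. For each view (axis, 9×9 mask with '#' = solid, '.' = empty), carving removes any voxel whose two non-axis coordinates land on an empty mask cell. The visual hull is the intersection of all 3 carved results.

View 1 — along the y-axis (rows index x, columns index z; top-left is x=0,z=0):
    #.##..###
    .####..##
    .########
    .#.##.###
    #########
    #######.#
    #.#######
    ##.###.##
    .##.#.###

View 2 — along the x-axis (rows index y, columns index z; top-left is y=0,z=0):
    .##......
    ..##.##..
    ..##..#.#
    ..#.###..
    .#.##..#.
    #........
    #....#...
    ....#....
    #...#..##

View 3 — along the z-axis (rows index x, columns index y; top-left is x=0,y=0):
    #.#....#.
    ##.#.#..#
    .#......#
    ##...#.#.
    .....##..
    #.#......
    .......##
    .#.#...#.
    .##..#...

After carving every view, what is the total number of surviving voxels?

voxel count = 49

initial block: 9^3 = 729
after view 1 [y-axis, 64 of 81 cells solid] → remaining = 576
after view 2 [x-axis, 26 of 81 cells solid] → remaining = 183
after view 3 [z-axis, 26 of 81 cells solid] → remaining = 49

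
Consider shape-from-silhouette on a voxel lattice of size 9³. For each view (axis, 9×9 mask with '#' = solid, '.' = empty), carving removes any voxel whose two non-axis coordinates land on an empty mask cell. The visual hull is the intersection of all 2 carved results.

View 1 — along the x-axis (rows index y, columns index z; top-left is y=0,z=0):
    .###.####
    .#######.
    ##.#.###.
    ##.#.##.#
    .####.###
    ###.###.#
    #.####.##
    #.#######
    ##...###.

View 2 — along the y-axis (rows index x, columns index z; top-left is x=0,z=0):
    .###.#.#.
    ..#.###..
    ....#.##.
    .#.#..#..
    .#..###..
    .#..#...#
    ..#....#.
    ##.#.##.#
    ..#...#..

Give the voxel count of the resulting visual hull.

219 voxels

initial block: 9^3 = 729
[1] x-view keeps 60 columns → grid now 540
[2] y-view keeps 32 columns → grid now 219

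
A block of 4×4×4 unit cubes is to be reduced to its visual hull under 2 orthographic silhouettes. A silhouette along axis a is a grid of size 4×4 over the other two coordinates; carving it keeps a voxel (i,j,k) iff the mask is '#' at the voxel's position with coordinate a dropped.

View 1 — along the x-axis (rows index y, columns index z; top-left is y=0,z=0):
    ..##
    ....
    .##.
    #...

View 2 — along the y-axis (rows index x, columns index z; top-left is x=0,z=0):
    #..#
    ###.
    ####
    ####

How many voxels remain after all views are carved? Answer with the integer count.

16 voxels

start: 4×4×4 = 64 voxels
  1. axis=0 (YZ plane), |mask|=5  ⇒  voxels=20
  2. axis=1 (XZ plane), |mask|=13  ⇒  voxels=16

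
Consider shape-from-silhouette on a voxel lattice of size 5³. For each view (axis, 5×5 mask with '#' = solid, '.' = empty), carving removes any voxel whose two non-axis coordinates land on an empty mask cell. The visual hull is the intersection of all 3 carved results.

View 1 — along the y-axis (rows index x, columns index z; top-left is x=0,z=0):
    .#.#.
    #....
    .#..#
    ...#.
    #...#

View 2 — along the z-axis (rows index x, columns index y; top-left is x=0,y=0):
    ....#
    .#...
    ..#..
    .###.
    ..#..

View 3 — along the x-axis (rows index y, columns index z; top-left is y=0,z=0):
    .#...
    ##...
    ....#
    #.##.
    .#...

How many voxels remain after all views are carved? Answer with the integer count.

remaining voxels: 5

initial block: 5^3 = 125
after view 1 [y-axis, 8 of 25 cells solid] → remaining = 40
after view 2 [z-axis, 7 of 25 cells solid] → remaining = 10
after view 3 [x-axis, 8 of 25 cells solid] → remaining = 5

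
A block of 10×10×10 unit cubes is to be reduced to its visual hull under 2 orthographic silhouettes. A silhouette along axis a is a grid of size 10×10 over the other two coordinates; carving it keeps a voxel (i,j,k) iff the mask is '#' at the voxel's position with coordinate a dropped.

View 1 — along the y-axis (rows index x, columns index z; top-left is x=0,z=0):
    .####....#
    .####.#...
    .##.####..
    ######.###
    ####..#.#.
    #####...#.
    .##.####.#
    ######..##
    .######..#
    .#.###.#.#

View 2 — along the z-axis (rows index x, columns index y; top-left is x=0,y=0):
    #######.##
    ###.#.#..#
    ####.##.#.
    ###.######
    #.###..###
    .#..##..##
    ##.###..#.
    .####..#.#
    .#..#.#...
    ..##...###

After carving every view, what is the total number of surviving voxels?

before carving: 1000 voxels (10×10×10)
[1] y-view keeps 65 columns → grid now 650
[2] z-view keeps 63 columns → grid now 411

voxel count = 411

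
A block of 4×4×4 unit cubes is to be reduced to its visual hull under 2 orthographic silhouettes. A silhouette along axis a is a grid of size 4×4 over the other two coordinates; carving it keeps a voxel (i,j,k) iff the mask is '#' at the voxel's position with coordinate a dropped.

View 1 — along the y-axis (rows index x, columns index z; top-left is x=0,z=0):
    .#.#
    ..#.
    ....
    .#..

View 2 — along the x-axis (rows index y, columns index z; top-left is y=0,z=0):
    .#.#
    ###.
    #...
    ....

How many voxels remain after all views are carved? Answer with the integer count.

voxel count = 6

initial block: 4^3 = 64
V1 y: intersect with XZ mask (4 set) -- 16 left
V2 x: intersect with YZ mask (6 set) -- 6 left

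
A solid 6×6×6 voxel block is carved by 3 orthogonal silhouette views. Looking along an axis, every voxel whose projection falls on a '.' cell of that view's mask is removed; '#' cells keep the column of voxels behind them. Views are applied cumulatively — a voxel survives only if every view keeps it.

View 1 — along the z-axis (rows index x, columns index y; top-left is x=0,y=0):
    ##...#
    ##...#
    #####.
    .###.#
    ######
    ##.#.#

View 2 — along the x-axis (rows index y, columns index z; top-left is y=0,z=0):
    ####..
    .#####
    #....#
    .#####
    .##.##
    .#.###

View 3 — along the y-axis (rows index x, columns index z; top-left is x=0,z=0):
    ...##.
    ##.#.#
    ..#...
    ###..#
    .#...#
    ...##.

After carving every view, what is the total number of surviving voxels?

voxel count = 45

before carving: 216 voxels (6×6×6)
  1. axis=2 (XY plane), |mask|=25  ⇒  voxels=150
  2. axis=0 (YZ plane), |mask|=24  ⇒  voxels=104
  3. axis=1 (XZ plane), |mask|=15  ⇒  voxels=45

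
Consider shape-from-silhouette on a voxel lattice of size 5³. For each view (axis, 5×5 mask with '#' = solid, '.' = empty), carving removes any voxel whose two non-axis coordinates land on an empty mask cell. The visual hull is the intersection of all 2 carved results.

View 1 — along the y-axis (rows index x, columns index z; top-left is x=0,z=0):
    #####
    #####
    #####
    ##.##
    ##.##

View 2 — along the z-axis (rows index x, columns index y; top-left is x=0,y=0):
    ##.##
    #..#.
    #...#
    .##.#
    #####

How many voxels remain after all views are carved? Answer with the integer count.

remaining voxels: 72

before carving: 125 voxels (5×5×5)
  1. axis=1 (XZ plane), |mask|=23  ⇒  voxels=115
  2. axis=2 (XY plane), |mask|=16  ⇒  voxels=72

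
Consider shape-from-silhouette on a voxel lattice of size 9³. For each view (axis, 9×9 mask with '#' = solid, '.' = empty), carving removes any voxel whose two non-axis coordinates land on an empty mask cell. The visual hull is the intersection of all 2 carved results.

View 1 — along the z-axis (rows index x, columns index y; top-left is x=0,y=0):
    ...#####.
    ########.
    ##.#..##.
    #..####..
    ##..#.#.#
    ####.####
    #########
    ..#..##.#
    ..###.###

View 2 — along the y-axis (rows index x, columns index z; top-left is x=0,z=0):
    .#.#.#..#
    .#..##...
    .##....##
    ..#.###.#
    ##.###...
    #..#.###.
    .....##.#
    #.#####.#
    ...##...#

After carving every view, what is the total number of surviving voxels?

initial block: 9^3 = 729
step 1: project along z, AND mask (55/81) → |grid| = 495
step 2: project along y, AND mask (39/81) → |grid| = 227

227 voxels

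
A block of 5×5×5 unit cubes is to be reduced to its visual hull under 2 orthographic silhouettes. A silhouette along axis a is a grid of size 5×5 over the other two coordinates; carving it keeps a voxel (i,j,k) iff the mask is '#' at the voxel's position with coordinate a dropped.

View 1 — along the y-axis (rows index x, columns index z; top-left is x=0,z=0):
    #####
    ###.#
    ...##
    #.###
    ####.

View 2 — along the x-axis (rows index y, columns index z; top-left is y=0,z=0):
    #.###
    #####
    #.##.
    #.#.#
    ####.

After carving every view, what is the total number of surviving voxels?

before carving: 125 voxels (5×5×5)
[1] y-view keeps 19 columns → grid now 95
[2] x-view keeps 19 columns → grid now 74

remaining voxels: 74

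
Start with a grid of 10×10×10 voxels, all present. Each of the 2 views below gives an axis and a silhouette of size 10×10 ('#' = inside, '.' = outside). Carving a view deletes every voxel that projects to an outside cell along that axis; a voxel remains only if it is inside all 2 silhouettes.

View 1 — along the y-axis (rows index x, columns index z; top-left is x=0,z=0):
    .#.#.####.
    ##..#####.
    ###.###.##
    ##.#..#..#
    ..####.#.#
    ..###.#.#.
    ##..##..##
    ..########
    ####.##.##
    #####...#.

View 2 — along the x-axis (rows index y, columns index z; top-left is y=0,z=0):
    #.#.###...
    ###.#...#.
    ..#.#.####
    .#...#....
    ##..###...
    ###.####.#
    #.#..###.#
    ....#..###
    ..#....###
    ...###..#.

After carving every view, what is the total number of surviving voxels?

voxel count = 317

start: 10×10×10 = 1000 voxels
step 1: project along y, AND mask (65/100) → |grid| = 650
step 2: project along x, AND mask (49/100) → |grid| = 317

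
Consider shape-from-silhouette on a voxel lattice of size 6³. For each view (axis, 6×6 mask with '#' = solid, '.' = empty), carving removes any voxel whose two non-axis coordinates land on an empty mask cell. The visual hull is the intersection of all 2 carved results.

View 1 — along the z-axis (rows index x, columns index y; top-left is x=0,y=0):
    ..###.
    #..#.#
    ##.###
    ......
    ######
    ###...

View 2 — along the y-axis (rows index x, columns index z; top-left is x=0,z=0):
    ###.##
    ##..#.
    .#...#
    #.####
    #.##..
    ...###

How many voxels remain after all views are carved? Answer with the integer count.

|visual hull| = 61

before carving: 216 voxels (6×6×6)
carve view 1 (along z, XY-mask fill 20/36): 120 voxels remain
carve view 2 (along y, XZ-mask fill 21/36): 61 voxels remain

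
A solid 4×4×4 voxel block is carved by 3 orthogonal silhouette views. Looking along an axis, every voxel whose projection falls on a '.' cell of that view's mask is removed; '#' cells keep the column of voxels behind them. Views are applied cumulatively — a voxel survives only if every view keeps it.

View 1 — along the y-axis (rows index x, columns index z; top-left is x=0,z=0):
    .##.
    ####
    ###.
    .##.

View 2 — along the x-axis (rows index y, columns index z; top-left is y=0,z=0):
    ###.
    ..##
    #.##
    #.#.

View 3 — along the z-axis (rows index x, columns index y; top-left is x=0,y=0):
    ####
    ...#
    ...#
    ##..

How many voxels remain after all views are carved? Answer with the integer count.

initial block: 4^3 = 64
carve view 1 (along y, XZ-mask fill 11/16): 44 voxels remain
carve view 2 (along x, YZ-mask fill 10/16): 28 voxels remain
carve view 3 (along z, XY-mask fill 8/16): 12 voxels remain

|visual hull| = 12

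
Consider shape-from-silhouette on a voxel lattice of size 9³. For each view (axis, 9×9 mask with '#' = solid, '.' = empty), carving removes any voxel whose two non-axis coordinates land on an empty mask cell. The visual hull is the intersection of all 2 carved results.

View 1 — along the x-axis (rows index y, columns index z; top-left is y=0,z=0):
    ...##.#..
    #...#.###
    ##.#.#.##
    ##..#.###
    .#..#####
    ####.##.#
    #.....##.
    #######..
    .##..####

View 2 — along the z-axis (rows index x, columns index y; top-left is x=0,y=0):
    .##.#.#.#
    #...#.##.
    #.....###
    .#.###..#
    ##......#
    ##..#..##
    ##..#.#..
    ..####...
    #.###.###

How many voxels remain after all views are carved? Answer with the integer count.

voxel count = 214

full grid |V| = 729
V1 x: intersect with YZ mask (49 set) -- 441 left
V2 z: intersect with XY mask (41 set) -- 214 left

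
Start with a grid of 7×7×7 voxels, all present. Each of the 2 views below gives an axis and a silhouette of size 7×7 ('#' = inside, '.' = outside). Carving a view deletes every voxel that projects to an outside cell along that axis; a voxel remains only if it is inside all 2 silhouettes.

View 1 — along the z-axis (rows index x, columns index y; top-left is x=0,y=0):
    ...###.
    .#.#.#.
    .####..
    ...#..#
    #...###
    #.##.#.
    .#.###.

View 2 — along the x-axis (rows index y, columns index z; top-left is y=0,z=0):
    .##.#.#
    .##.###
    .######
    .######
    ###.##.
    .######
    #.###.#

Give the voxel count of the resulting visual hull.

full grid |V| = 343
step 1: project along z, AND mask (24/49) → |grid| = 168
step 2: project along x, AND mask (37/49) → |grid| = 131

voxel count = 131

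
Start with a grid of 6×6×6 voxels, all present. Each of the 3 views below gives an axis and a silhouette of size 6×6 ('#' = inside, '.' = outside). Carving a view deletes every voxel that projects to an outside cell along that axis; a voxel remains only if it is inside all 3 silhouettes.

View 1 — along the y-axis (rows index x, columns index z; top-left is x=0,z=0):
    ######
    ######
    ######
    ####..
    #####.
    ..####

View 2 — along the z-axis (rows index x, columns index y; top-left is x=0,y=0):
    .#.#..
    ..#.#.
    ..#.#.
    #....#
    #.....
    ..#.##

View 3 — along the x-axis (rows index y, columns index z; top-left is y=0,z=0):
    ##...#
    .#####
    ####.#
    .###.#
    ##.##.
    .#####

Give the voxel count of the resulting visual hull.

remaining voxels: 43

full grid |V| = 216
V1 y: intersect with XZ mask (31 set) -- 186 left
V2 z: intersect with XY mask (12 set) -- 61 left
V3 x: intersect with YZ mask (26 set) -- 43 left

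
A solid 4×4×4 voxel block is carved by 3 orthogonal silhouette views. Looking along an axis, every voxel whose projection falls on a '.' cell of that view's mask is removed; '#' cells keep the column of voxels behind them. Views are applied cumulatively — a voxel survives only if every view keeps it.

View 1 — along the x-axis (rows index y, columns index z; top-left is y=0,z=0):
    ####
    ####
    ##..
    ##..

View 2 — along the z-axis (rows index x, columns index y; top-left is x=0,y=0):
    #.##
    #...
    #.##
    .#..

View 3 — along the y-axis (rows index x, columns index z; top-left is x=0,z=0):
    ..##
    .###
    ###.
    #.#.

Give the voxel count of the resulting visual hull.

|visual hull| = 14

full grid |V| = 64
carve view 1 (along x, YZ-mask fill 12/16): 48 voxels remain
carve view 2 (along z, XY-mask fill 8/16): 24 voxels remain
carve view 3 (along y, XZ-mask fill 10/16): 14 voxels remain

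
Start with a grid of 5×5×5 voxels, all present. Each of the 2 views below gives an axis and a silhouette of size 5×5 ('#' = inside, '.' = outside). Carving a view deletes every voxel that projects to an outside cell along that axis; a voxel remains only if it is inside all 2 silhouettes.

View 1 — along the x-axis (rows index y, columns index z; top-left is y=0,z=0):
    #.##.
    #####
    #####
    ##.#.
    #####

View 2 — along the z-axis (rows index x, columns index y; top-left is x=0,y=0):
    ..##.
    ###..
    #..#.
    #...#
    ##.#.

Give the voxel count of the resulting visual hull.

remaining voxels: 46

initial block: 5^3 = 125
  1. axis=0 (YZ plane), |mask|=21  ⇒  voxels=105
  2. axis=2 (XY plane), |mask|=12  ⇒  voxels=46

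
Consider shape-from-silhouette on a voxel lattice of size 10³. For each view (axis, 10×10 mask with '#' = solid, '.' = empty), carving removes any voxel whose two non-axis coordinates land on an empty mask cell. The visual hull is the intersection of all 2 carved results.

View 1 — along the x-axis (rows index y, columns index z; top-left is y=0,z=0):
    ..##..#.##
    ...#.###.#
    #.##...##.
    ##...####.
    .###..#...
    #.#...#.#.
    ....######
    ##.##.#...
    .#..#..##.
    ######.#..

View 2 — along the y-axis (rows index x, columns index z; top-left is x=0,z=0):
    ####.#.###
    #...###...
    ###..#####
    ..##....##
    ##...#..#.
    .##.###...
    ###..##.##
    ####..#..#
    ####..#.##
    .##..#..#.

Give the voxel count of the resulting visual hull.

|visual hull| = 289

before carving: 1000 voxels (10×10×10)
after view 1 [x-axis, 51 of 100 cells solid] → remaining = 510
after view 2 [y-axis, 57 of 100 cells solid] → remaining = 289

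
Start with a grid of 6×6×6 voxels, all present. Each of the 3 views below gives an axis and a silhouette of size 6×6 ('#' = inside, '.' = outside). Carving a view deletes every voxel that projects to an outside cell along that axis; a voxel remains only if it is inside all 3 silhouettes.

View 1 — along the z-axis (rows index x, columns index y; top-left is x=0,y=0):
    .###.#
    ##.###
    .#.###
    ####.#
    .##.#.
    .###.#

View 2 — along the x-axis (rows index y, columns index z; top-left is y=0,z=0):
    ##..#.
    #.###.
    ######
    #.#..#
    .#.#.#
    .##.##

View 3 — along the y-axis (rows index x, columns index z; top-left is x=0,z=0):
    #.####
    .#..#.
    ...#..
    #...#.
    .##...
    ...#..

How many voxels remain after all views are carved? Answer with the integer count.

full grid |V| = 216
  1. axis=2 (XY plane), |mask|=25  ⇒  voxels=150
  2. axis=0 (YZ plane), |mask|=23  ⇒  voxels=98
  3. axis=1 (XZ plane), |mask|=13  ⇒  voxels=37

voxel count = 37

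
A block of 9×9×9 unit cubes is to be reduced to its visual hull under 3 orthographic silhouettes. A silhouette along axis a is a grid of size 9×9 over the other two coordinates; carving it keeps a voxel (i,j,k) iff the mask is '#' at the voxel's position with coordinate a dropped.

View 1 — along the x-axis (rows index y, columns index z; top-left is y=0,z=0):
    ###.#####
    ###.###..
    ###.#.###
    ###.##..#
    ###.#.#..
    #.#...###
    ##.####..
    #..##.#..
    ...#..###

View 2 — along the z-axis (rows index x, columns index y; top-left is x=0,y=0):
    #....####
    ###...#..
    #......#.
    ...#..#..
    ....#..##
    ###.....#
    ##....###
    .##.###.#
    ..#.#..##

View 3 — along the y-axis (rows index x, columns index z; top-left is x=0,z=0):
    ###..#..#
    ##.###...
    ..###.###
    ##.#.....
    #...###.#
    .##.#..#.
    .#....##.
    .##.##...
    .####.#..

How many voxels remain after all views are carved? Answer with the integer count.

|visual hull| = 99

start: 9×9×9 = 729 voxels
  1. axis=0 (YZ plane), |mask|=51  ⇒  voxels=459
  2. axis=2 (XY plane), |mask|=35  ⇒  voxels=197
  3. axis=1 (XZ plane), |mask|=40  ⇒  voxels=99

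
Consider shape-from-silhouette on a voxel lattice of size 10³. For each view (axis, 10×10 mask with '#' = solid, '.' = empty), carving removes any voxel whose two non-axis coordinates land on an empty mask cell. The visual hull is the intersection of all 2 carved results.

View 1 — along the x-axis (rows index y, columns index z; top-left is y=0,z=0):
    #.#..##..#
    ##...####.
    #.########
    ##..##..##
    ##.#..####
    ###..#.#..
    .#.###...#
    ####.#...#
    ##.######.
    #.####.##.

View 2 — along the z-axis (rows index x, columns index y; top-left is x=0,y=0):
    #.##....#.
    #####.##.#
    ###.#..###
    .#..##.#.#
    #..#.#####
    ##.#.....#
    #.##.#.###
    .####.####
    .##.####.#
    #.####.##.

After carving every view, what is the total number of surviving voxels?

initial block: 10^3 = 1000
carve view 1 (along x, YZ-mask fill 64/100): 640 voxels remain
carve view 2 (along z, XY-mask fill 64/100): 415 voxels remain

remaining voxels: 415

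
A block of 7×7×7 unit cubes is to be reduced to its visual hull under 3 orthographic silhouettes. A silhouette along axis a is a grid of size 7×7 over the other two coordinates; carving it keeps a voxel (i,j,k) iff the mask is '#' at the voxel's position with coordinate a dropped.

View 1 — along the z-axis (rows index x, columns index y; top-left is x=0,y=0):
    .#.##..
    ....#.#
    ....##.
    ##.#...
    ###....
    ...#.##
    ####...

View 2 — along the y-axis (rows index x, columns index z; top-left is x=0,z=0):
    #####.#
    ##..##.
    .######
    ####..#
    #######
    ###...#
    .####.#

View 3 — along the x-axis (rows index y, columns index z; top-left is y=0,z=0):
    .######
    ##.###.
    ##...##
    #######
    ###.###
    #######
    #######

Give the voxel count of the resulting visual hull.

start: 7×7×7 = 343 voxels
V1 z: intersect with XY mask (20 set) -- 140 left
V2 y: intersect with XZ mask (37 set) -- 106 left
V3 x: intersect with YZ mask (42 set) -- 88 left

voxel count = 88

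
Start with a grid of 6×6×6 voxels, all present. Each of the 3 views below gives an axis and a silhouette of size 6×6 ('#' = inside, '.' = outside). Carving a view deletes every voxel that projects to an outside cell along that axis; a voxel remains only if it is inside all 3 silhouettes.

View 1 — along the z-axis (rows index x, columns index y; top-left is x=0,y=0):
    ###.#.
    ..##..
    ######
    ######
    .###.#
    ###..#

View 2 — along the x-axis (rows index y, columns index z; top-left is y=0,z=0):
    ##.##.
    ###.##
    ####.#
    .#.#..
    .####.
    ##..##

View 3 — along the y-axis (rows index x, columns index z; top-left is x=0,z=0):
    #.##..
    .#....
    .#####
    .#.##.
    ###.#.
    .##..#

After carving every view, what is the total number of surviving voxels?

|visual hull| = 65

initial block: 6^3 = 216
step 1: project along z, AND mask (26/36) → |grid| = 156
step 2: project along x, AND mask (24/36) → |grid| = 107
step 3: project along y, AND mask (19/36) → |grid| = 65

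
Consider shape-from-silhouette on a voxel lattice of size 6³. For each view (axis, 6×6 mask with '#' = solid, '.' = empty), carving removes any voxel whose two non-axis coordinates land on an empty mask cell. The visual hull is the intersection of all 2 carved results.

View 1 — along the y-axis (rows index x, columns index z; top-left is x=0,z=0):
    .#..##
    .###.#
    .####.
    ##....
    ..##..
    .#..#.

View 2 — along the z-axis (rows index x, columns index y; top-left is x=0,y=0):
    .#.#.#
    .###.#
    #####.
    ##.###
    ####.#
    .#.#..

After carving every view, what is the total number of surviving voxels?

full grid |V| = 216
step 1: project along y, AND mask (17/36) → |grid| = 102
step 2: project along z, AND mask (24/36) → |grid| = 69

voxel count = 69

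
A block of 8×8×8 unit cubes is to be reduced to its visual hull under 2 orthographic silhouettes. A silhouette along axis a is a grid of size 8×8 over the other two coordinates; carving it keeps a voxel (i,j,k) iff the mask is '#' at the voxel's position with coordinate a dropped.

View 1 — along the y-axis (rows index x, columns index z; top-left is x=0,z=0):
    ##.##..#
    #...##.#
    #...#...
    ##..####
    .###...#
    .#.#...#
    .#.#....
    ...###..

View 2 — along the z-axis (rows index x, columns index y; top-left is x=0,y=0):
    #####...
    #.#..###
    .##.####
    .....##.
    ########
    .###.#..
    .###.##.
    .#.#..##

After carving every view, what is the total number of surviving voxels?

remaining voxels: 135

start: 8×8×8 = 512 voxels
  1. axis=1 (XZ plane), |mask|=29  ⇒  voxels=232
  2. axis=2 (XY plane), |mask|=39  ⇒  voxels=135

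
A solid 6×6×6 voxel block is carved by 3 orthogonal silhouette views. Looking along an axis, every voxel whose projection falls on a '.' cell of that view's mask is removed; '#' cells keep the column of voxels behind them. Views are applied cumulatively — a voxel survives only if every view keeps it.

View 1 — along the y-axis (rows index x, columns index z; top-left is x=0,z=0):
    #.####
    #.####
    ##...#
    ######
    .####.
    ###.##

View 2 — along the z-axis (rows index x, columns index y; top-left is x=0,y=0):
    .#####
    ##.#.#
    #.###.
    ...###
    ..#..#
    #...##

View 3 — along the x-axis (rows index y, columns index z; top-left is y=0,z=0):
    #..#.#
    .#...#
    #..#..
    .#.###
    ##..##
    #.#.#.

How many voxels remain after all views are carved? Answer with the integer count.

voxel count = 53

before carving: 216 voxels (6×6×6)
step 1: project along y, AND mask (28/36) → |grid| = 168
step 2: project along z, AND mask (21/36) → |grid| = 98
step 3: project along x, AND mask (18/36) → |grid| = 53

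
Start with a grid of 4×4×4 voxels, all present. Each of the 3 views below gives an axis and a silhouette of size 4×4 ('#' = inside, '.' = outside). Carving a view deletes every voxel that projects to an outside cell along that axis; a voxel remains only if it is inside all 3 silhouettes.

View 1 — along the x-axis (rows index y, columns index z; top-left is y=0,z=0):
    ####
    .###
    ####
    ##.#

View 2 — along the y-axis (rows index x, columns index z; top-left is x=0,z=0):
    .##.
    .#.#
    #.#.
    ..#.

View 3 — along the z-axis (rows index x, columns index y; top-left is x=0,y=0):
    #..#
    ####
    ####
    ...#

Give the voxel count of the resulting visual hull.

before carving: 64 voxels (4×4×4)
[1] x-view keeps 14 columns → grid now 56
[2] y-view keeps 7 columns → grid now 24
[3] z-view keeps 11 columns → grid now 17

voxel count = 17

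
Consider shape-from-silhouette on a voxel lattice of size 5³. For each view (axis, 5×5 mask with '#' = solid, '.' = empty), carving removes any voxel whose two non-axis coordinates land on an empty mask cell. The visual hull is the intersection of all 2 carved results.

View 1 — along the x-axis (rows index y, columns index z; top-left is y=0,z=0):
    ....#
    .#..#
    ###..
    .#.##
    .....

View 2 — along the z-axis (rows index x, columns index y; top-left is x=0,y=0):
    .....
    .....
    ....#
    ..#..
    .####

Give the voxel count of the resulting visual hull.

start: 5×5×5 = 125 voxels
  1. axis=0 (YZ plane), |mask|=9  ⇒  voxels=45
  2. axis=2 (XY plane), |mask|=6  ⇒  voxels=11

|visual hull| = 11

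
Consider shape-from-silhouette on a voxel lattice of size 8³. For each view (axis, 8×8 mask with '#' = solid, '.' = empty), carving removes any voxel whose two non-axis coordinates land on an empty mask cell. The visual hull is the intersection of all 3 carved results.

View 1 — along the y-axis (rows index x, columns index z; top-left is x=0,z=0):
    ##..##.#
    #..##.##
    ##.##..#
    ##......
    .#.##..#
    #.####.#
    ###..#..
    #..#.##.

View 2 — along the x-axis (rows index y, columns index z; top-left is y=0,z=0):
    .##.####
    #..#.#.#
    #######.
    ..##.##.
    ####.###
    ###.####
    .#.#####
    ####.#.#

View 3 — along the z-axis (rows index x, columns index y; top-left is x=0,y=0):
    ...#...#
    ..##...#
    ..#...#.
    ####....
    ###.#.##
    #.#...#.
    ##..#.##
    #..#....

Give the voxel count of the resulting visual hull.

full grid |V| = 512
[1] y-view keeps 35 columns → grid now 280
[2] x-view keeps 47 columns → grid now 201
[3] z-view keeps 27 columns → grid now 77

|visual hull| = 77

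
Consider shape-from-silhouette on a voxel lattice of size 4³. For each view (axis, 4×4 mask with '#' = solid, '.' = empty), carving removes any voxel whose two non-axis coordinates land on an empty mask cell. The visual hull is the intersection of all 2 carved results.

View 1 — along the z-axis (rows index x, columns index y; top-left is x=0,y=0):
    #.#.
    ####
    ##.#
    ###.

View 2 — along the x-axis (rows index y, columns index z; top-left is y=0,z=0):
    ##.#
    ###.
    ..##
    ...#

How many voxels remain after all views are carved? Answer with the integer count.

voxel count = 29

full grid |V| = 64
[1] z-view keeps 12 columns → grid now 48
[2] x-view keeps 9 columns → grid now 29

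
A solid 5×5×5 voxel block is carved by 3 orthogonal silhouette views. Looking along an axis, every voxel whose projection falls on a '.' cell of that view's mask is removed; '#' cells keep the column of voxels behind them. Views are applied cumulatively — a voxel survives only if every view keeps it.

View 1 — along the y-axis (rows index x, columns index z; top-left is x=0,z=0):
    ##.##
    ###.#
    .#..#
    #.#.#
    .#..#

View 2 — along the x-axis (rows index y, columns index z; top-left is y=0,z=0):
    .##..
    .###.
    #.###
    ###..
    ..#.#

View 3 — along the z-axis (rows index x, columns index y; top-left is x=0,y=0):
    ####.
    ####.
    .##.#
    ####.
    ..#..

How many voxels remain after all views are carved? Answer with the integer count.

start: 5×5×5 = 125 voxels
  1. axis=1 (XZ plane), |mask|=15  ⇒  voxels=75
  2. axis=0 (YZ plane), |mask|=14  ⇒  voxels=40
  3. axis=2 (XY plane), |mask|=16  ⇒  voxels=29

remaining voxels: 29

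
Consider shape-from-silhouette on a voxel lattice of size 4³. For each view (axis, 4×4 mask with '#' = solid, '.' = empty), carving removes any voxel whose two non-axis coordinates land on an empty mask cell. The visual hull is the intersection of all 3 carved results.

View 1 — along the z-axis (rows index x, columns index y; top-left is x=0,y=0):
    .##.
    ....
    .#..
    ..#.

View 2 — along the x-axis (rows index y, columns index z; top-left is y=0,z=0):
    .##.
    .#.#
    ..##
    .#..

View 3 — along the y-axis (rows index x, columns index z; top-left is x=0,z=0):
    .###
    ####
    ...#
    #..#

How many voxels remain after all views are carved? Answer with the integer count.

6 voxels

full grid |V| = 64
[1] z-view keeps 4 columns → grid now 16
[2] x-view keeps 7 columns → grid now 8
[3] y-view keeps 10 columns → grid now 6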